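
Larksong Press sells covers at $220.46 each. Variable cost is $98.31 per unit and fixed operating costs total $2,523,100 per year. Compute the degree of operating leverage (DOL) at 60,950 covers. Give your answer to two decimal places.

1.51

Contribution at this volume is 60,950 × $122.15 = $7,445,042.50.
Operating income = contribution − fixed costs = $7,445,042.50 − $2,523,100 = $4,921,942.50.
DOL = contribution ÷ EBIT = $7,445,042.50 ÷ $4,921,942.50 = 1.5126.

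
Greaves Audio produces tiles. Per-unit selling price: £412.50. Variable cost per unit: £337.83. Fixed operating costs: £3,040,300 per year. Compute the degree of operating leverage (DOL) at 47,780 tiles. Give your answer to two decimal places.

At 47,780 units, contribution = 47,780 × £74.67 = £3,567,732.60.
EBIT = £3,567,732.60 − £3,040,300 = £527,432.60.
DOL = contribution ÷ EBIT = £3,567,732.60 ÷ £527,432.60 = 6.7643.

6.76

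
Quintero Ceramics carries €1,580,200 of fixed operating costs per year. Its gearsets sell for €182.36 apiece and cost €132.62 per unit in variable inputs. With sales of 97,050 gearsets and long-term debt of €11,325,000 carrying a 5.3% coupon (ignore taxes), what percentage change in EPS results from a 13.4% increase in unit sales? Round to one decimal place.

Total contribution margin = 97,050 × €49.74 = €4,827,267.00.
Subtracting fixed costs: EBIT = €4,827,267.00 − €1,580,200 = €3,247,067.00.
Interest = €600,225.00, so EBIT − I = €2,646,842.00.
DCL = total CM / (EBIT − I) = €4,827,267.00 / €2,646,842.00 = 1.8238.
%ΔEPS = DCL × %ΔSales = 1.8238 × +13.4% = +24.4%.

+24.4%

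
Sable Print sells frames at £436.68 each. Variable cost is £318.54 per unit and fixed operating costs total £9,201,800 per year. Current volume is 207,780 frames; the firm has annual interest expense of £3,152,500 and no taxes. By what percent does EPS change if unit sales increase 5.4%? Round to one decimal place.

+10.9%

Total contribution margin = 207,780 × £118.14 = £24,547,129.20.
Operating income = contribution − fixed costs = £24,547,129.20 − £9,201,800 = £15,345,329.20.
Interest = £3,152,500.00, so EBIT − I = £12,192,829.20.
Degree of combined leverage = contribution ÷ (EBIT − I) = £24,547,129.20 ÷ £12,192,829.20 = 2.0132.
%ΔEPS = DCL × %ΔSales = 2.0132 × +5.4% = +10.9%.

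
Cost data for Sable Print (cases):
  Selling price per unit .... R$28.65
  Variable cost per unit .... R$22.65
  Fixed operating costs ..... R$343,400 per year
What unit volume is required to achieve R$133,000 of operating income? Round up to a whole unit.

Contribution margin per unit = R$28.65 − R$22.65 = R$6.00.
Units = (FC + target) / CM = (R$343,400 + R$133,000) / R$6.00 = 79,400.00, so 79,400 cases.

79,400 cases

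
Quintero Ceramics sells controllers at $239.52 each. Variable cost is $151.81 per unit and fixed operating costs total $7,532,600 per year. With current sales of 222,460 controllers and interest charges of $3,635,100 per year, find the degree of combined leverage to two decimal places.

2.34

At 222,460 units, contribution = 222,460 × $87.71 = $19,511,966.60.
Operating income = contribution − fixed costs = $19,511,966.60 − $7,532,600 = $11,979,366.60. Interest = $3,635,100.00, so EBIT − I = $8,344,266.60.
Degree of total leverage = total CM / (EBIT − interest) = $19,511,966.60 / $8,344,266.60 = 2.3384.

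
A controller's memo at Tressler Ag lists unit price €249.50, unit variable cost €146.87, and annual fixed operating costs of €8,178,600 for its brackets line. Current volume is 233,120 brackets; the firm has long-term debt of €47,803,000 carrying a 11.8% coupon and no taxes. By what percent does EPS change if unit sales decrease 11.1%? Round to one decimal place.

At 233,120 units, contribution = 233,120 × €102.63 = €23,925,105.60.
Operating income = contribution − fixed costs = €23,925,105.60 − €8,178,600 = €15,746,505.60.
After interest of €5,640,754.00, pre-tax earnings = €10,105,751.60.
Degree of combined leverage = contribution ÷ (EBIT − I) = €23,925,105.60 ÷ €10,105,751.60 = 2.3675.
%ΔEPS = DCL × %ΔSales = 2.3675 × -11.1% = -26.3%.

-26.3%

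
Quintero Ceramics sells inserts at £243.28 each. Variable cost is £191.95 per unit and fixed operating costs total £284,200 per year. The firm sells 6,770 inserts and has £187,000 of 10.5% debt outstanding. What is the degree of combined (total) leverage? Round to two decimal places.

Total contribution margin = 6,770 × £51.33 = £347,504.10.
Operating income = contribution − fixed costs = £347,504.10 − £284,200 = £63,304.10. Interest = £19,635.00, so EBIT − I = £43,669.10.
Degree of total leverage = total CM / (EBIT − interest) = £347,504.10 / £43,669.10 = 7.9577.

7.96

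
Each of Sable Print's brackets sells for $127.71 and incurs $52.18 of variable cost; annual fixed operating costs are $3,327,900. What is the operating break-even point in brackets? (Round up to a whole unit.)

Each unit contributes $127.71 − $52.18 = $75.53.
Break-even volume = fixed costs ÷ CM per unit = $3,327,900 ÷ $75.53 = 44,060.64, so 44,061 brackets.

44,061 brackets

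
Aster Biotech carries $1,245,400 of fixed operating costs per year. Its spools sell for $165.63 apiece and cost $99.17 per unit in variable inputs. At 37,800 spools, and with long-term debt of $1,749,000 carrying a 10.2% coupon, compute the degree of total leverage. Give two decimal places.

2.31

Contribution at this volume is 37,800 × $66.46 = $2,512,188.00.
Operating income = contribution − fixed costs = $2,512,188.00 − $1,245,400 = $1,266,788.00. Interest = $178,398.00, so EBIT − I = $1,088,390.00.
DCL = contribution ÷ (EBIT − I) = $2,512,188.00 ÷ $1,088,390.00 = 2.3082.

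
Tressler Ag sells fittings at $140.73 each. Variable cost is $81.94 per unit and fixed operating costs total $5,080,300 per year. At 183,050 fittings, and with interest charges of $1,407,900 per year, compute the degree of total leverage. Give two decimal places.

Contribution at this volume is 183,050 × $58.79 = $10,761,509.50.
EBIT = $10,761,509.50 − $5,080,300 = $5,681,209.50. Interest = $1,407,900.00.
DOL = $10,761,509.50 ÷ $5,681,209.50 = 1.8942; DFL = $5,681,209.50 ÷ $4,273,309.50 = 1.3295.
DCL = DOL × DFL = 1.8942 × 1.3295 = 2.5183.

2.52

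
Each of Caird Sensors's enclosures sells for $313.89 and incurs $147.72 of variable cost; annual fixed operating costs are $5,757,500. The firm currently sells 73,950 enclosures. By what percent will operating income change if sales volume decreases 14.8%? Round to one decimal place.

Total contribution margin = 73,950 × $166.17 = $12,288,271.50.
EBIT = $12,288,271.50 − $5,757,500 = $6,530,771.50.
Degree of operating leverage = $12,288,271.50 / $6,530,771.50 = 1.8816.
So EBIT moves 1.8816 × (-14.8%) = -27.8%.

-27.8%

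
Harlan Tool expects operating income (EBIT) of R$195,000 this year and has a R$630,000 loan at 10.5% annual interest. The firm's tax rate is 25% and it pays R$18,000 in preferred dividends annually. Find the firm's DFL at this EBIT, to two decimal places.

1.86

Annual interest charges come to R$66,150.00.
Preferred dividends grossed up pre-tax: R$18,000 / (1 − 0.25) = R$24,000.00.
DFL = EBIT ÷ [EBIT − I − D_p/(1−t)] = R$195,000 ÷ [R$195,000 − R$66,150.00 − R$24,000.00] = R$195,000 ÷ R$104,850.00 = 1.8598.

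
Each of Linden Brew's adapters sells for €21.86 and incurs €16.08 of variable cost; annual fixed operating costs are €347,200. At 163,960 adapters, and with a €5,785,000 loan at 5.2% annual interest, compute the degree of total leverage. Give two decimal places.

Contribution at this volume is 163,960 × €5.78 = €947,688.80.
Subtracting fixed costs: EBIT = €947,688.80 − €347,200 = €600,488.80. Interest = €300,820.00.
DOL = €947,688.80 ÷ €600,488.80 = 1.5782; DFL = €600,488.80 ÷ €299,668.80 = 2.0038.
DCL = DOL × DFL = 1.5782 × 2.0038 = 3.1624.

3.16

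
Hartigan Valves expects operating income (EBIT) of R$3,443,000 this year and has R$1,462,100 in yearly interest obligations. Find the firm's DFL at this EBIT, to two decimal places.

1.74

Interest = R$1,462,100.00.
Degree of financial leverage = EBIT / (EBIT − interest) = R$3,443,000 / R$1,980,900.00 = 1.7381.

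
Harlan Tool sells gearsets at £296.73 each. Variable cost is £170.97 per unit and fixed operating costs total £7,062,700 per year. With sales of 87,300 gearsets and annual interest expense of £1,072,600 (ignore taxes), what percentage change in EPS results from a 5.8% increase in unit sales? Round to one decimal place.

+22.4%

Total contribution margin = 87,300 × £125.76 = £10,978,848.00.
Subtracting fixed costs: EBIT = £10,978,848.00 − £7,062,700 = £3,916,148.00.
After interest of £1,072,600.00, pre-tax earnings = £2,843,548.00.
Degree of combined leverage = contribution ÷ (EBIT − I) = £10,978,848.00 ÷ £2,843,548.00 = 3.8610.
EPS therefore changes by 3.8610 × (+5.8%) = +22.4%.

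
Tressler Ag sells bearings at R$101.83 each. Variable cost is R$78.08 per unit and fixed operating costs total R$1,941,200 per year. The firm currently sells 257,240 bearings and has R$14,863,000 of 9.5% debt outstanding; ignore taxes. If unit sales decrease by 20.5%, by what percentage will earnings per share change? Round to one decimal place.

-45.4%

Contribution at this volume is 257,240 × R$23.75 = R$6,109,450.00.
EBIT = R$6,109,450.00 − R$1,941,200 = R$4,168,250.00.
Interest = R$1,411,985.00, so EBIT − I = R$2,756,265.00.
Degree of combined leverage = contribution ÷ (EBIT − I) = R$6,109,450.00 ÷ R$2,756,265.00 = 2.2166.
EPS therefore changes by 2.2166 × (-20.5%) = -45.4%.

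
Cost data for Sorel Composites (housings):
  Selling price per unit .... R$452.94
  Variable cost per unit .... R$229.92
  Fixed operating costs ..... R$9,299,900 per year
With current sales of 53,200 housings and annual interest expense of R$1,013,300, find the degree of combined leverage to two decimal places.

Total contribution margin = 53,200 × R$223.02 = R$11,864,664.00.
Subtracting fixed costs: EBIT = R$11,864,664.00 − R$9,299,900 = R$2,564,764.00. Interest = R$1,013,300.00, so EBIT − I = R$1,551,464.00.
Degree of total leverage = total CM / (EBIT − interest) = R$11,864,664.00 / R$1,551,464.00 = 7.6474.

7.65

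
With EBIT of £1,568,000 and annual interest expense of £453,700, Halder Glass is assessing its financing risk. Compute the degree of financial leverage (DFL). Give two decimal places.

1.41

Annual interest charges come to £453,700.00.
Degree of financial leverage = EBIT / (EBIT − interest) = £1,568,000 / £1,114,300.00 = 1.4072.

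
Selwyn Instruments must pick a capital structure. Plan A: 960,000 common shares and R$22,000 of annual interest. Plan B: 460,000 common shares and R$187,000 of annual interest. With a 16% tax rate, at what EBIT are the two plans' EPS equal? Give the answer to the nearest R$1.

R$338,800

Set EPS_A = EPS_B: (EBIT − R$22,000)(1 − 0.16) ÷ 960,000 = (EBIT − R$187,000)(1 − 0.16) ÷ 460,000.
The (1 − t) factor cancels: (EBIT − 22,000) × 460,000 = (EBIT − 187,000) × 960,000.
Solving, EBIT = (187,000·960,000 − 22,000·460,000) / (960,000 − 460,000) = 169,400,000,000 / 500,000 = 338,800.00.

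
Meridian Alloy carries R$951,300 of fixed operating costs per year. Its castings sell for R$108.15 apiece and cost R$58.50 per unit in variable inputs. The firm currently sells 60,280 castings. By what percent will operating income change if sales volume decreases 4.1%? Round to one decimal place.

At 60,280 units, contribution = 60,280 × R$49.65 = R$2,992,902.00.
Operating income = contribution − fixed costs = R$2,992,902.00 − R$951,300 = R$2,041,602.00.
Degree of operating leverage = R$2,992,902.00 / R$2,041,602.00 = 1.4660.
%ΔEBIT = DOL × %ΔSales = 1.4660 × -4.1% = -6.0%.

-6.0%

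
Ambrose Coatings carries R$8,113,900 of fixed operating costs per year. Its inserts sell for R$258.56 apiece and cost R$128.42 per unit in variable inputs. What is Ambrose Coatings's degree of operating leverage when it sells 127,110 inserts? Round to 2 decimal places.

At 127,110 units, contribution = 127,110 × R$130.14 = R$16,542,095.40.
Operating income = contribution − fixed costs = R$16,542,095.40 − R$8,113,900 = R$8,428,195.40.
DOL = contribution ÷ EBIT = R$16,542,095.40 ÷ R$8,428,195.40 = 1.9627.

1.96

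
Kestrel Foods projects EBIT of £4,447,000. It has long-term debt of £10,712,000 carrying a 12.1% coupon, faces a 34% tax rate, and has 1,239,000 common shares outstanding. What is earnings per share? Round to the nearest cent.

Pre-tax income = £4,447,000 − £1,296,152.00 = £3,150,848.00.
After tax at 34%: net income = £3,150,848.00 × 0.66 = £2,079,559.68.
EPS = £2,079,559.68 ÷ 1,239,000 = £1.68.

£1.68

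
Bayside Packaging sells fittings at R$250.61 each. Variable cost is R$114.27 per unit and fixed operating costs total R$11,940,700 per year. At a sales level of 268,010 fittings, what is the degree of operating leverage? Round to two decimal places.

1.49

Total contribution margin = 268,010 × R$136.34 = R$36,540,483.40.
Operating income = contribution − fixed costs = R$36,540,483.40 − R$11,940,700 = R$24,599,783.40.
So DOL = total CM / EBIT = R$36,540,483.40 / R$24,599,783.40 = 1.4854.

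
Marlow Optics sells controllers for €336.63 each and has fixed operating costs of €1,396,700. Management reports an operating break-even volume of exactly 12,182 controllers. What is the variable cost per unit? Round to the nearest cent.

€221.98

Contribution per unit must be FC / Q = €1,396,700 / 12,182 = €114.6528.
Hence VC = price − CM = €336.63 − €114.6528 = €221.98.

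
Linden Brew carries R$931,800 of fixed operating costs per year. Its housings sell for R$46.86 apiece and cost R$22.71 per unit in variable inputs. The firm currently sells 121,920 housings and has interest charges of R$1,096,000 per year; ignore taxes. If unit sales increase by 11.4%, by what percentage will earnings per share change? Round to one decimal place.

+36.6%

Total contribution margin = 121,920 × R$24.15 = R$2,944,368.00.
EBIT = R$2,944,368.00 − R$931,800 = R$2,012,568.00.
Interest = R$1,096,000.00, so EBIT − I = R$916,568.00.
DCL = total CM / (EBIT − I) = R$2,944,368.00 / R$916,568.00 = 3.2124.
%ΔEPS = DCL × %ΔSales = 3.2124 × +11.4% = +36.6%.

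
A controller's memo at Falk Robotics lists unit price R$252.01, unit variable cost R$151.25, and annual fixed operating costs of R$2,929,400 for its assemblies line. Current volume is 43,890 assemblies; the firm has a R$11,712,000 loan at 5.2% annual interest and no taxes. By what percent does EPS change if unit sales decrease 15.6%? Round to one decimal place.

-78.0%

Total contribution margin = 43,890 × R$100.76 = R$4,422,356.40.
Subtracting fixed costs: EBIT = R$4,422,356.40 − R$2,929,400 = R$1,492,956.40.
After interest of R$609,024.00, pre-tax earnings = R$883,932.40.
DCL = total CM / (EBIT − I) = R$4,422,356.40 / R$883,932.40 = 5.0030.
%ΔEPS = DCL × %ΔSales = 5.0030 × -15.6% = -78.0%.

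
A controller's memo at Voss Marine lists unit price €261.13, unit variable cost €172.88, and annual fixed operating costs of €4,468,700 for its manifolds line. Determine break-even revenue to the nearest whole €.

€13,222,795

Contribution margin per unit = €261.13 − €172.88 = €88.25, a CM ratio of €88.25 ÷ €261.13 = 0.3380.
Break-even revenue = fixed costs × price ÷ CM = €4,468,700 × €261.13 ÷ €88.25 = €13,222,795.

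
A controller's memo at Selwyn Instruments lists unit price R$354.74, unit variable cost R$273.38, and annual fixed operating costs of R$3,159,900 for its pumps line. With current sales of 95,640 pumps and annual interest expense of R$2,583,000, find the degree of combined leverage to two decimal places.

3.82

Contribution at this volume is 95,640 × R$81.36 = R$7,781,270.40.
Subtracting fixed costs: EBIT = R$7,781,270.40 − R$3,159,900 = R$4,621,370.40. Interest = R$2,583,000.00.
DOL = R$7,781,270.40 ÷ R$4,621,370.40 = 1.6838; DFL = R$4,621,370.40 ÷ R$2,038,370.40 = 2.2672.
DCL = DOL × DFL = 1.6838 × 2.2672 = 3.8175.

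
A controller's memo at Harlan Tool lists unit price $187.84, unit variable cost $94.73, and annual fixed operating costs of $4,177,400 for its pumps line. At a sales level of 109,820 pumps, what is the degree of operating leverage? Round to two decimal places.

Total contribution margin = 109,820 × $93.11 = $10,225,340.20.
Subtracting fixed costs: EBIT = $10,225,340.20 − $4,177,400 = $6,047,940.20.
DOL = contribution ÷ EBIT = $10,225,340.20 ÷ $6,047,940.20 = 1.6907.

1.69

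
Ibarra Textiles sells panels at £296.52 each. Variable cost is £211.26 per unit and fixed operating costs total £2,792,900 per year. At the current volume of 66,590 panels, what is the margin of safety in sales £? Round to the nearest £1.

Unit CM = price − variable cost = £296.52 − £211.26 = £85.26. Break-even units = £2,792,900 ÷ £85.26 = 32,757.45; break-even revenue = 32,757.45 × £296.52 = £9,713,238.42.
Current sales = 66,590 × £296.52 = £19,745,266.80.
Margin of safety = £19,745,266.80 − £9,713,238.42 = £10,032,028.

£10,032,028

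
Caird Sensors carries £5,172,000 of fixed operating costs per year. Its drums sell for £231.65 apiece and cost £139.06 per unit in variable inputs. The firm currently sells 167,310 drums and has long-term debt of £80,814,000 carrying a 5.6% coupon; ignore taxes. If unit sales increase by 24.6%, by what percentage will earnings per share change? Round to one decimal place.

+65.8%

At 167,310 units, contribution = 167,310 × £92.59 = £15,491,232.90.
Operating income = contribution − fixed costs = £15,491,232.90 − £5,172,000 = £10,319,232.90.
After interest of £4,525,584.00, pre-tax earnings = £5,793,648.90.
DCL = total CM / (EBIT − I) = £15,491,232.90 / £5,793,648.90 = 2.6738.
%ΔEPS = DCL × %ΔSales = 2.6738 × +24.6% = +65.8%.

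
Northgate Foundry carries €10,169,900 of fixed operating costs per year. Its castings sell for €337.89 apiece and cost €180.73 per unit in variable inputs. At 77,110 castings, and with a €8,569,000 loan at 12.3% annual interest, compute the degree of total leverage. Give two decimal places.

13.54

Total contribution margin = 77,110 × €157.16 = €12,118,607.60.
Subtracting fixed costs: EBIT = €12,118,607.60 − €10,169,900 = €1,948,707.60. Interest = €1,053,987.00.
DOL = €12,118,607.60 ÷ €1,948,707.60 = 6.2188; DFL = €1,948,707.60 ÷ €894,720.60 = 2.1780.
Combined leverage = 6.2188 × 2.1780 = 13.5445.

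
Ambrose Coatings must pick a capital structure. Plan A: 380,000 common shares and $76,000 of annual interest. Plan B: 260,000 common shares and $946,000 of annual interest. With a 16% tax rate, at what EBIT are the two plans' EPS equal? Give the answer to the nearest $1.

$2,831,000

Set EPS_A = EPS_B: (EBIT − $76,000)(1 − 0.16) ÷ 380,000 = (EBIT − $946,000)(1 − 0.16) ÷ 260,000.
The (1 − t) factor cancels: (EBIT − 76,000) × 260,000 = (EBIT − 946,000) × 380,000.
Solving, EBIT = (946,000·380,000 − 76,000·260,000) / (380,000 − 260,000) = 339,720,000,000 / 120,000 = 2,831,000.00.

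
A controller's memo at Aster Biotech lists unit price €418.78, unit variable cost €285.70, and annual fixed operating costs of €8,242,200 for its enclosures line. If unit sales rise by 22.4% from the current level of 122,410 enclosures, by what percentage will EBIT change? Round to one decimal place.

Total contribution margin = 122,410 × €133.08 = €16,290,322.80.
Subtracting fixed costs: EBIT = €16,290,322.80 − €8,242,200 = €8,048,122.80.
Degree of operating leverage = €16,290,322.80 / €8,048,122.80 = 2.0241.
So EBIT moves 2.0241 × (+22.4%) = +45.3%.

+45.3%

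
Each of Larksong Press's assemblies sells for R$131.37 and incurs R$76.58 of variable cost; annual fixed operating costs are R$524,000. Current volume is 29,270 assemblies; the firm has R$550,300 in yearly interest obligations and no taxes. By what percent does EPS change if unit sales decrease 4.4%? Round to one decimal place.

Total contribution margin = 29,270 × R$54.79 = R$1,603,703.30.
Subtracting fixed costs: EBIT = R$1,603,703.30 − R$524,000 = R$1,079,703.30.
After interest of R$550,300.00, pre-tax earnings = R$529,403.30.
Degree of combined leverage = contribution ÷ (EBIT − I) = R$1,603,703.30 ÷ R$529,403.30 = 3.0293.
%ΔEPS = DCL × %ΔSales = 3.0293 × -4.4% = -13.3%.

-13.3%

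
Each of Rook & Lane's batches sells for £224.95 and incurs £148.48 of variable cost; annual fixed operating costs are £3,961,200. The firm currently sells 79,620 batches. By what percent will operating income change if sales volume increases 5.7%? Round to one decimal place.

Contribution at this volume is 79,620 × £76.47 = £6,088,541.40.
EBIT = £6,088,541.40 − £3,961,200 = £2,127,341.40.
DOL = contribution ÷ EBIT = £6,088,541.40 ÷ £2,127,341.40 = 2.8620.
Operating income changes by 2.8620 × +5.7% = +16.3%.

+16.3%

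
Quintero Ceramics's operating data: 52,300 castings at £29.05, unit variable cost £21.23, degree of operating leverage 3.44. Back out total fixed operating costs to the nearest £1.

£290,095

Contribution at this volume is 52,300 × £7.82 = £408,986.00.
Since DOL = CM ÷ EBIT, EBIT = £408,986.00 ÷ 3.44 = £118,891.28.
And FC = contribution − EBIT = £408,986.00 − £118,891.28 = £290,095.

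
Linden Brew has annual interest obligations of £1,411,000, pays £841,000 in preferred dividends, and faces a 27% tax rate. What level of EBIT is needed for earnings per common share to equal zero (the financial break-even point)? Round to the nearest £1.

Grossing the preferred dividend up to pre-tax terms: £841,000 / (1 − 0.27) = £1,152,054.79.
Financial break-even EBIT = interest + D_p ÷ (1 − t) = £1,411,000 + £1,152,054.79 = £2,563,054.79.

£2,563,055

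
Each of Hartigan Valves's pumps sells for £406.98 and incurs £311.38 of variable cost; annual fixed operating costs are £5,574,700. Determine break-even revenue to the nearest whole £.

CM per unit = £406.98 − £311.38 = £95.60; CM ratio = £95.60 / £406.98 = 0.2349.
Break-even revenue = fixed costs × price ÷ CM = £5,574,700 × £406.98 ÷ £95.60 = £23,732,128.

£23,732,128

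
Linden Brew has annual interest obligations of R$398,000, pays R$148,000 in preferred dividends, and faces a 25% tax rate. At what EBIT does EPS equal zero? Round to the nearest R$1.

R$595,333

Preferred dividends are paid after tax, so their pre-tax equivalent is R$148,000 ÷ (1 − 0.25) = R$197,333.33.
EPS = 0 when EBIT covers interest plus the pre-tax preferred burden: R$398,000 + R$197,333.33 = R$595,333.33.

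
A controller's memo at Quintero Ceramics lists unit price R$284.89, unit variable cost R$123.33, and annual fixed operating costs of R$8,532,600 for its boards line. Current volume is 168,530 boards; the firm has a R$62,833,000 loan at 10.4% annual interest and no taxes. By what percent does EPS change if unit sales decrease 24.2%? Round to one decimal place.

-54.2%

At 168,530 units, contribution = 168,530 × R$161.56 = R$27,227,706.80.
Operating income = contribution − fixed costs = R$27,227,706.80 − R$8,532,600 = R$18,695,106.80.
Interest = R$6,534,632.00, so EBIT − I = R$12,160,474.80.
DCL = total CM / (EBIT − I) = R$27,227,706.80 / R$12,160,474.80 = 2.2390.
%ΔEPS = DCL × %ΔSales = 2.2390 × -24.2% = -54.2%.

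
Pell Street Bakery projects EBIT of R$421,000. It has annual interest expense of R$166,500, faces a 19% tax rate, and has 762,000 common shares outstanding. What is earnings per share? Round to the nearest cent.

Interest = R$166,500.00, so EBT = R$421,000 − R$166,500.00 = R$254,500.00.
Net income = R$254,500.00 × (1 − 0.19) = R$206,145.00.
EPS = R$206,145.00 ÷ 762,000 = R$0.27.

R$0.27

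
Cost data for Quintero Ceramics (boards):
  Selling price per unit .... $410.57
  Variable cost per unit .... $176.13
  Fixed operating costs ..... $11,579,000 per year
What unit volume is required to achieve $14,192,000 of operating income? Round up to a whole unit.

109,926 boards

Each unit contributes $410.57 − $176.13 = $234.44.
Need Q such that Q × $234.44 − $11,579,000 = $14,192,000, i.e. Q = $25,771,000 / $234.44 = 109,925.78 → 109,926.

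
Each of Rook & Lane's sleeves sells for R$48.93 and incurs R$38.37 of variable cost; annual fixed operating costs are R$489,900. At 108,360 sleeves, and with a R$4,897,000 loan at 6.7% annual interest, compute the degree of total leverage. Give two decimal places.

At 108,360 units, contribution = 108,360 × R$10.56 = R$1,144,281.60.
Operating income = contribution − fixed costs = R$1,144,281.60 − R$489,900 = R$654,381.60. Interest = R$328,099.00.
DOL = R$1,144,281.60 ÷ R$654,381.60 = 1.7486; DFL = R$654,381.60 ÷ R$326,282.60 = 2.0056.
Combined leverage = 1.7486 × 2.0056 = 3.5070.

3.51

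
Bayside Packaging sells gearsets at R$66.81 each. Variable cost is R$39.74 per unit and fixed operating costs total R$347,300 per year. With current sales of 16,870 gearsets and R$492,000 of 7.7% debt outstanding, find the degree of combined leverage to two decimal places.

6.39

At 16,870 units, contribution = 16,870 × R$27.07 = R$456,670.90.
Subtracting fixed costs: EBIT = R$456,670.90 − R$347,300 = R$109,370.90. Interest = R$37,884.00.
DOL = R$456,670.90 ÷ R$109,370.90 = 4.1754; DFL = R$109,370.90 ÷ R$71,486.90 = 1.5299.
Combined leverage = 4.1754 × 1.5299 = 6.3879.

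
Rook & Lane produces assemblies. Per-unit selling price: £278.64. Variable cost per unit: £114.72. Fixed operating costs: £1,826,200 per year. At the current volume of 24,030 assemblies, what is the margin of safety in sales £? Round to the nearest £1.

Each unit contributes £278.64 − £114.72 = £163.92. Break-even units = £1,826,200 ÷ £163.92 = 11,140.80; break-even revenue = 11,140.80 × £278.64 = £3,104,272.62.
Actual sales revenue = 24,030 × £278.64 = £6,695,719.20.
Margin of safety = £6,695,719.20 − £3,104,272.62 = £3,591,447.

£3,591,447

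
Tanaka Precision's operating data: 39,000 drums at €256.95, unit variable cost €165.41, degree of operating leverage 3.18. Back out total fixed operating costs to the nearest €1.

At 39,000 units, contribution = 39,000 × €91.54 = €3,570,060.00.
Since DOL = CM ÷ EBIT, EBIT = €3,570,060.00 ÷ 3.18 = €1,122,660.38.
And FC = contribution − EBIT = €3,570,060.00 − €1,122,660.38 = €2,447,400.

€2,447,400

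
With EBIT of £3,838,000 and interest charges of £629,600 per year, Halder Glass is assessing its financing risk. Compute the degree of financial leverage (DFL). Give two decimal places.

1.20

Interest = £629,600.00.
Degree of financial leverage = EBIT / (EBIT − interest) = £3,838,000 / £3,208,400.00 = 1.1962.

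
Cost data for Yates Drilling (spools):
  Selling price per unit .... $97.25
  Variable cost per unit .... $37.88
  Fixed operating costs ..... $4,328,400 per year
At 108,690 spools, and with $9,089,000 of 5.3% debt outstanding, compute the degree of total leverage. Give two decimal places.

3.93

Total contribution margin = 108,690 × $59.37 = $6,452,925.30.
EBIT = $6,452,925.30 − $4,328,400 = $2,124,525.30. Interest = $481,717.00.
DOL = $6,452,925.30 ÷ $2,124,525.30 = 3.0373; DFL = $2,124,525.30 ÷ $1,642,808.30 = 1.2932.
Combined leverage = 3.0373 × 1.2932 = 3.9278.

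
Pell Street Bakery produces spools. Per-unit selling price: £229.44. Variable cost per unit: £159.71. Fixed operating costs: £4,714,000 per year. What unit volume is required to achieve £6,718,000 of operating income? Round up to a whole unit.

Each unit contributes £229.44 − £159.71 = £69.73.
Need Q such that Q × £69.73 − £4,714,000 = £6,718,000, i.e. Q = £11,432,000 / £69.73 = 163,946.65 → 163,947.

163,947 spools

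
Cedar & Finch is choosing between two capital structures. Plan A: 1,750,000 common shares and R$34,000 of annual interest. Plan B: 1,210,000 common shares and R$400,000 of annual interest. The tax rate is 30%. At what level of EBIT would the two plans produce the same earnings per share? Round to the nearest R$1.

Set EPS_A = EPS_B: (EBIT − R$34,000)(1 − 0.30) ÷ 1,750,000 = (EBIT − R$400,000)(1 − 0.30) ÷ 1,210,000.
The (1 − t) factor cancels: (EBIT − 34,000) × 1,210,000 = (EBIT − 400,000) × 1,750,000.
EBIT × (1,750,000 − 1,210,000) = 400,000 × 1,750,000 − 34,000 × 1,210,000 = 658,860,000,000, so EBIT = 658,860,000,000 ÷ 540,000 = 1,220,111.11.

R$1,220,111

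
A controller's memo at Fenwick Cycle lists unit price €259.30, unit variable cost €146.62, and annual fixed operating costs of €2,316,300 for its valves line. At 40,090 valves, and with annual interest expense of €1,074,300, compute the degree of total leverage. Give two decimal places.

4.01

Contribution at this volume is 40,090 × €112.68 = €4,517,341.20.
Subtracting fixed costs: EBIT = €4,517,341.20 − €2,316,300 = €2,201,041.20. Interest = €1,074,300.00, so EBIT − I = €1,126,741.20.
DCL = contribution ÷ (EBIT − I) = €4,517,341.20 ÷ €1,126,741.20 = 4.0092.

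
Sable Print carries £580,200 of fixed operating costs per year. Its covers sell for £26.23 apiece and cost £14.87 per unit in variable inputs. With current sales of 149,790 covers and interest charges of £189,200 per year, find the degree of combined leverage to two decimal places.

Total contribution margin = 149,790 × £11.36 = £1,701,614.40.
Operating income = contribution − fixed costs = £1,701,614.40 − £580,200 = £1,121,414.40. Interest = £189,200.00, so EBIT − I = £932,214.40.
DCL = contribution ÷ (EBIT − I) = £1,701,614.40 ÷ £932,214.40 = 1.8253.

1.83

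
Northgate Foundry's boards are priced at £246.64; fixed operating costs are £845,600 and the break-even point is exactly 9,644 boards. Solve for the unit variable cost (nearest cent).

Contribution per unit must be FC / Q = £845,600 / 9,644 = £87.6815.
Hence VC = price − CM = £246.64 − £87.6815 = £158.96.

£158.96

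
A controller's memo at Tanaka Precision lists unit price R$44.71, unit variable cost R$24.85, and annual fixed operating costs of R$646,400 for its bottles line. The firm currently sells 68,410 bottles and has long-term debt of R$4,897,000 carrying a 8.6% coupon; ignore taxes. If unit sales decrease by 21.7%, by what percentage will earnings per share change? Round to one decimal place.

-101.3%

Total contribution margin = 68,410 × R$19.86 = R$1,358,622.60.
EBIT = R$1,358,622.60 − R$646,400 = R$712,222.60.
After interest of R$421,142.00, pre-tax earnings = R$291,080.60.
DCL = total CM / (EBIT − I) = R$1,358,622.60 / R$291,080.60 = 4.6675.
EPS therefore changes by 4.6675 × (-21.7%) = -101.3%.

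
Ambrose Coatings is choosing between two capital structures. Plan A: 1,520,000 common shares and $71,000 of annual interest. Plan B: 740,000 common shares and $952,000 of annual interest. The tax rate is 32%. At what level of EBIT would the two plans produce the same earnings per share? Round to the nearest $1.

Set EPS_A = EPS_B: (EBIT − $71,000)(1 − 0.32) ÷ 1,520,000 = (EBIT − $952,000)(1 − 0.32) ÷ 740,000.
Cancelling (1 − t) and cross-multiplying: 740,000·(EBIT − 71,000) = 1,520,000·(EBIT − 952,000).
EBIT × (1,520,000 − 740,000) = 952,000 × 1,520,000 − 71,000 × 740,000 = 1,394,500,000,000, so EBIT = 1,394,500,000,000 ÷ 780,000 = 1,787,820.51.

$1,787,821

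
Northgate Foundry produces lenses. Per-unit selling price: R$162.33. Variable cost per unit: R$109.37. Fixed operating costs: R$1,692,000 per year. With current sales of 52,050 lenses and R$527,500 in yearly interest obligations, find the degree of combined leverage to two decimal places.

5.13

At 52,050 units, contribution = 52,050 × R$52.96 = R$2,756,568.00.
Operating income = contribution − fixed costs = R$2,756,568.00 − R$1,692,000 = R$1,064,568.00. Interest = R$527,500.00.
DOL = R$2,756,568.00 ÷ R$1,064,568.00 = 2.5894; DFL = R$1,064,568.00 ÷ R$537,068.00 = 1.9822.
DCL = DOL × DFL = 2.5894 × 1.9822 = 5.1327.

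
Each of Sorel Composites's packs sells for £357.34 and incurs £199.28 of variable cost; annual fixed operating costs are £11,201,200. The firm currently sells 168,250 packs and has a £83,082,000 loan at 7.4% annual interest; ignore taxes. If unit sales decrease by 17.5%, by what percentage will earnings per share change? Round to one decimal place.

Contribution at this volume is 168,250 × £158.06 = £26,593,595.00.
EBIT = £26,593,595.00 − £11,201,200 = £15,392,395.00.
Interest = £6,148,068.00, so EBIT − I = £9,244,327.00.
DCL = total CM / (EBIT − I) = £26,593,595.00 / £9,244,327.00 = 2.8767.
EPS therefore changes by 2.8767 × (-17.5%) = -50.3%.

-50.3%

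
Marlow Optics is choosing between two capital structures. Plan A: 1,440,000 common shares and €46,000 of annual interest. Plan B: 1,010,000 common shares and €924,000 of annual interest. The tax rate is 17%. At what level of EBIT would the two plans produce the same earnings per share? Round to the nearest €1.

€2,986,279

Set EPS_A = EPS_B: (EBIT − €46,000)(1 − 0.17) ÷ 1,440,000 = (EBIT − €924,000)(1 − 0.17) ÷ 1,010,000.
The (1 − t) factor cancels: (EBIT − 46,000) × 1,010,000 = (EBIT − 924,000) × 1,440,000.
EBIT × (1,440,000 − 1,010,000) = 924,000 × 1,440,000 − 46,000 × 1,010,000 = 1,284,100,000,000, so EBIT = 1,284,100,000,000 ÷ 430,000 = 2,986,279.07.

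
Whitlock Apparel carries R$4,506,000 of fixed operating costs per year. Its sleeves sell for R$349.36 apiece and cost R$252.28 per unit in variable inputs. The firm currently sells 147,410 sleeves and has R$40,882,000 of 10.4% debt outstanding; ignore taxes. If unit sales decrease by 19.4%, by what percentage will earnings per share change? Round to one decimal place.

-50.0%

Contribution at this volume is 147,410 × R$97.08 = R$14,310,562.80.
Operating income = contribution − fixed costs = R$14,310,562.80 − R$4,506,000 = R$9,804,562.80.
Interest = R$4,251,728.00, so EBIT − I = R$5,552,834.80.
Degree of combined leverage = contribution ÷ (EBIT − I) = R$14,310,562.80 ÷ R$5,552,834.80 = 2.5772.
%ΔEPS = DCL × %ΔSales = 2.5772 × -19.4% = -50.0%.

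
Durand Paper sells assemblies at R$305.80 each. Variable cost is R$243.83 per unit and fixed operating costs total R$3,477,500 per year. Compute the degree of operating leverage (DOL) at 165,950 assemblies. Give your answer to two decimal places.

1.51

Contribution at this volume is 165,950 × R$61.97 = R$10,283,921.50.
Operating income = contribution − fixed costs = R$10,283,921.50 − R$3,477,500 = R$6,806,421.50.
So DOL = total CM / EBIT = R$10,283,921.50 / R$6,806,421.50 = 1.5109.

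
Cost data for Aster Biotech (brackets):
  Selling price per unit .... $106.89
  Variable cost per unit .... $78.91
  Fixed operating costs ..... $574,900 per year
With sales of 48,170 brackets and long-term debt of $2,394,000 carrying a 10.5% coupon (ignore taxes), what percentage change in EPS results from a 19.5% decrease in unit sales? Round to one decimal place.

Contribution at this volume is 48,170 × $27.98 = $1,347,796.60.
EBIT = $1,347,796.60 − $574,900 = $772,896.60.
After interest of $251,370.00, pre-tax earnings = $521,526.60.
DCL = total CM / (EBIT − I) = $1,347,796.60 / $521,526.60 = 2.5843.
%ΔEPS = DCL × %ΔSales = 2.5843 × -19.5% = -50.4%.

-50.4%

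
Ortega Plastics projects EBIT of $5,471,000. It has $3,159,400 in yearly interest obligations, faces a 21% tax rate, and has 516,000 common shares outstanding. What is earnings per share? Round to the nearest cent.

Interest = $3,159,400.00, so EBT = $5,471,000 − $3,159,400.00 = $2,311,600.00.
Net income = $2,311,600.00 × (1 − 0.21) = $1,826,164.00.
EPS = $1,826,164.00 ÷ 516,000 = $3.54.

$3.54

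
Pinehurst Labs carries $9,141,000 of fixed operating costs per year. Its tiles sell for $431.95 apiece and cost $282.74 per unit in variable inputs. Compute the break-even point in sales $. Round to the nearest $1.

CM per unit = $431.95 − $282.74 = $149.21; CM ratio = $149.21 / $431.95 = 0.3454.
Break-even revenue = fixed costs × price ÷ CM = $9,141,000 × $431.95 ÷ $149.21 = $26,462,402.

$26,462,402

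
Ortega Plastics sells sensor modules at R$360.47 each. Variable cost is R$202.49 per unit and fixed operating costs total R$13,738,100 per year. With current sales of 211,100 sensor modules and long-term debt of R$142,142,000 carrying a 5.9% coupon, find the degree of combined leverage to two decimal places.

At 211,100 units, contribution = 211,100 × R$157.98 = R$33,349,578.00.
Subtracting fixed costs: EBIT = R$33,349,578.00 − R$13,738,100 = R$19,611,478.00. Interest = R$8,386,378.00.
DOL = R$33,349,578.00 ÷ R$19,611,478.00 = 1.7005; DFL = R$19,611,478.00 ÷ R$11,225,100.00 = 1.7471.
Combined leverage = 1.7005 × 1.7471 = 2.9709.

2.97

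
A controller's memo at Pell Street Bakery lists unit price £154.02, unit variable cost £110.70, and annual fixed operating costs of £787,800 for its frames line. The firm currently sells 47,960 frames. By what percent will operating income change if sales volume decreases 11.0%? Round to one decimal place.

At 47,960 units, contribution = 47,960 × £43.32 = £2,077,627.20.
Operating income = contribution − fixed costs = £2,077,627.20 − £787,800 = £1,289,827.20.
DOL = contribution ÷ EBIT = £2,077,627.20 ÷ £1,289,827.20 = 1.6108.
Operating income changes by 1.6108 × -11.0% = -17.7%.

-17.7%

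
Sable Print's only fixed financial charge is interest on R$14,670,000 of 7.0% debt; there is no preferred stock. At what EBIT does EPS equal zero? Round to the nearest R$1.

R$1,026,900

Annual interest = 7.0% × R$14,670,000 = R$1,026,900.00.
Without preferred stock the financial break-even is simply EBIT = interest = R$1,026,900.00.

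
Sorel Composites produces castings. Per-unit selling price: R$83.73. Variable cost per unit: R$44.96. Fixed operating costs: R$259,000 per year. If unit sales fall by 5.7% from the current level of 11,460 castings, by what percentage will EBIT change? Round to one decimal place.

-13.7%

At 11,460 units, contribution = 11,460 × R$38.77 = R$444,304.20.
EBIT = R$444,304.20 − R$259,000 = R$185,304.20.
So DOL = total CM / EBIT = R$444,304.20 / R$185,304.20 = 2.3977.
%ΔEBIT = DOL × %ΔSales = 2.3977 × -5.7% = -13.7%.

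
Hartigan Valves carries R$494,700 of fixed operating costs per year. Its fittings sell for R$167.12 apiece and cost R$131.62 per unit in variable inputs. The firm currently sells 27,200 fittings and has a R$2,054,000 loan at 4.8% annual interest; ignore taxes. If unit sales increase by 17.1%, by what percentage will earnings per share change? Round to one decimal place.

+44.3%

Total contribution margin = 27,200 × R$35.50 = R$965,600.00.
EBIT = R$965,600.00 − R$494,700 = R$470,900.00.
Interest = R$98,592.00, so EBIT − I = R$372,308.00.
Degree of combined leverage = contribution ÷ (EBIT − I) = R$965,600.00 ÷ R$372,308.00 = 2.5936.
%ΔEPS = DCL × %ΔSales = 2.5936 × +17.1% = +44.3%.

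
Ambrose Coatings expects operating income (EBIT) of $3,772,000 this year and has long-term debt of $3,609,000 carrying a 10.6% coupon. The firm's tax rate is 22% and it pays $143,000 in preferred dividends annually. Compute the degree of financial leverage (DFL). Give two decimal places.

1.18

Interest = $382,554.00.
Pre-tax preferred-dividend burden = $143,000 ÷ (1 − 0.22) = $183,333.33.
DFL = EBIT ÷ [EBIT − I − D_p/(1−t)] = $3,772,000 ÷ [$3,772,000 − $382,554.00 − $183,333.33] = $3,772,000 ÷ $3,206,112.67 = 1.1765.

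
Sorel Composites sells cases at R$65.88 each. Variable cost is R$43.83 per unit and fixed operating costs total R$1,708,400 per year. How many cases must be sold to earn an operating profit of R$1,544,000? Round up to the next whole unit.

Each unit contributes R$65.88 − R$43.83 = R$22.05.
Required volume = (fixed costs + target profit) ÷ CM = (R$1,708,400 + R$1,544,000) ÷ R$22.05 = 147,501.13, so 147,502 cases.

147,502 cases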